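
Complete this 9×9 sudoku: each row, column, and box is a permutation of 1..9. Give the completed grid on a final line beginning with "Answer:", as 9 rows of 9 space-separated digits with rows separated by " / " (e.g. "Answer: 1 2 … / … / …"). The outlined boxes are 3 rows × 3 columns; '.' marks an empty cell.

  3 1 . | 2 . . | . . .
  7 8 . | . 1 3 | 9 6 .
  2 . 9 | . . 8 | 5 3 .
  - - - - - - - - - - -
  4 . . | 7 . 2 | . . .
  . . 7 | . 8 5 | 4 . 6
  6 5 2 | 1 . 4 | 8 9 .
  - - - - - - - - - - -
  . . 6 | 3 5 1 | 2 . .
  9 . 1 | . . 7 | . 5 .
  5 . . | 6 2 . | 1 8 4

Step 1. [r4c7∈{3}] nothing but 3 survives at r4c7, so r4c7=3.
Step 2. [r3c4∈{4}] only 4 remains possible at r3c4. So r3c4=4.
Step 3. [r1c7∈{7}] nothing but 7 survives at r1c7. So r1c7=7.
Step 4. [r1c6∈{6,9}] r1c6 is the only open cell in col 6 admitting 6. So r1c6=6.
Step 5. [r5c2∈{3,9}] r5c2 is the only open cell in row 5 admitting 3 ⇒ r5c2=3.
Step 6. [r4c8∈{1}] only 1 remains possible at r4c8. So r4c8=1.
Step 7. [r7c8∈{7}] only 7 remains possible at r7c8. So r7c8=7.
Step 8. [r2c3∈{4,5}] r2c3 is the only open cell in row 2 admitting 4. So r2c3=4.
Step 9. [r4c2∈{9}] r4c2's peers cover all but 9. So r4c2=9.
Step 10. [r7c2∈{4}] r7c2's peers cover all but 4, so r7c2=4.
Step 11. [r2c4∈{5}] r2c4 has the single candidate 5 ⇒ r2c4=5.
Step 12. [r5c8∈{2}] r5c8's peers cover all but 2. So r5c8=2.
Step 13. [r1c9∈{8}] r1c9 has the single candidate 8, so r1c9=8.
Step 14. [r8c9∈{3}] r8c9's peers cover all but 3 ⇒ r8c9=3.
Step 15. [r7c9∈{9}] r7c9's peers cover all but 9, so r7c9=9.
Step 16. [r8c5∈{4}] r8c5 has the single candidate 4. So r8c5=4.
Step 17. [r1c3∈{5}] r1c3's peers cover all but 5 ⇒ r1c3=5.
Step 18. [r5c4∈{9}] r5c4's peers cover all but 9. So r5c4=9.
Step 19. [r4c9∈{5}] r4c9's peers cover all but 5. So r4c9=5.
Step 20. [r8c4∈{8}] only 8 remains possible at r8c4. So r8c4=8.
Step 21. [r9c3∈{3}] nothing but 3 survives at r9c3 ⇒ r9c3=3.
Step 22. [r9c2∈{7}] r9c2 has the single candidate 7, so r9c2=7.
Step 23. [r6c5∈{3}] r6c5 has the single candidate 3, so r6c5=3.
Step 24. [r8c2∈{2}] nothing but 2 survives at r8c2 ⇒ r8c2=2.
Step 25. [r7c1∈{8}] r7c1 is down to just 8, so r7c1=8.
Step 26. [r1c8∈{4}] nothing but 4 survives at r1c8, so r1c8=4.
Step 27. [r2c9∈{2}] only 2 remains possible at r2c9, so r2c9=2.
Step 28. [r4c3∈{8}] r4c3's peers cover all but 8, so r4c3=8.
Step 29. [r5c1∈{1}] only 1 remains possible at r5c1 ⇒ r5c1=1.
Step 30. [r8c7∈{6}] r8c7 is down to just 6. So r8c7=6.
Step 31. [r3c5∈{7}] r3c5 is down to just 7, so r3c5=7.
Step 32. [r3c2∈{6}] r3c2 is down to just 6. So r3c2=6.
Step 33. [r9c6∈{9}] r9c6 is down to just 9 ⇒ r9c6=9.
Step 34. [r6c9∈{7}] r6c9 has the single candidate 7, so r6c9=7.
Step 35. [r3c9∈{1}] r3c9 has the single candidate 1 ⇒ r3c9=1.
Step 36. [r1c5∈{9}] r1c5 is down to just 9 ⇒ r1c5=9.
Step 37. [r4c5∈{6}] r4c5's peers cover all but 6 ⇒ r4c5=6.

Answer: 3 1 5 2 9 6 7 4 8 / 7 8 4 5 1 3 9 6 2 / 2 6 9 4 7 8 5 3 1 / 4 9 8 7 6 2 3 1 5 / 1 3 7 9 8 5 4 2 6 / 6 5 2 1 3 4 8 9 7 / 8 4 6 3 5 1 2 7 9 / 9 2 1 8 4 7 6 5 3 / 5 7 3 6 2 9 1 8 4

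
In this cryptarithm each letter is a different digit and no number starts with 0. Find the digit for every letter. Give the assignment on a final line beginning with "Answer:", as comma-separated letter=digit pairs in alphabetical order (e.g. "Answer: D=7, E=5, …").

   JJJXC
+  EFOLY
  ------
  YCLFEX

Step 1. [col 1: C + Y ≡ X (mod 10)] Y=1 is one option consistent with column 1 (C + Y ≡ X (mod 10), carry-in 0) — take it, so Y=1.
Step 2. [col 1: C + Y ≡ X (mod 10)] no forcing yet in column 1 (carry-in 0); X=3 is free and consistent — try it, so X=3.
Step 3. [col 1: C + Y ≡ X (mod 10)] from column 1 (Y=1, X=3, carry-in 0, digits 1,3 already taken and all letters distinct): C must equal 2. So C=2.
Step 4. [col 2: X + L ≡ E (mod 10)] L=5 is one option consistent with column 2 (X + L ≡ E (mod 10), carry-in 0) — take it, so L=5.
Step 5. [col 2: X + L ≡ E (mod 10)] column 2 reads X+L+carry(0)=E with X=3, L=5; with digits 1,2,3,5 already taken and all letters distinct, the only value for E is 8. So E=8.
Step 6. [col 3: J + O ≡ F (mod 10)] F=0 is one option consistent with column 3 (J + O ≡ F (mod 10), carry-in 0) — take it. So F=0.
Step 7. [col 3: J + O ≡ F (mod 10)] J=4 is one option consistent with column 3 (J + O ≡ F (mod 10), carry-in 0) — take it ⇒ J=4.
Step 8. [col 3: J + O ≡ F (mod 10)] column 3: given J=4, F=0, carry-in 0, and digits 0,1,2,3,4,5,8 already taken and all letters distinct, J+O≡F (mod 10) forces O=6. So O=6.

Answer: C=2, E=8, F=0, J=4, L=5, O=6, X=3, Y=1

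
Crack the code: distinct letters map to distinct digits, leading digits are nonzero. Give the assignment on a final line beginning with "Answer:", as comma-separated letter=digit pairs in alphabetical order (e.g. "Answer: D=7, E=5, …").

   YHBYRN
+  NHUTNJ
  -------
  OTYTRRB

Step 1. [col 1: N + J ≡ B (mod 10)] no forcing yet in column 1 (carry-in 0); B=7 is free and consistent — try it, so B=7.
Step 2. [col 1: N + J ≡ B (mod 10)] J=8 is one option consistent with column 1 (N + J ≡ B (mod 10), carry-in 0) — take it. So J=8.
Step 3. [O] adding two 6-digit numbers gives at most 6+1 digits, and here it does — O is that final carry and must be 1, so O=1.
Step 4. [col 1: N + J ≡ B (mod 10)] in column 1 we have N+J≡B with carry-in 0; given J=8, B=7 and digits 1,7,8 already taken and all letters distinct, that pins N to 9 ⇒ N=9.
Step 5. [col 2: R + N ≡ R (mod 10)] R=0 is one option consistent with column 2 (R + N ≡ R (mod 10), carry-in 1) — take it, so R=0.
Step 6. [col 3: Y + T ≡ R (mod 10)] Y=5 is one option consistent with column 3 (Y + T ≡ R (mod 10), carry-in 1) — take it ⇒ Y=5.
Step 7. [col 3: Y + T ≡ R (mod 10)] in column 3 we have Y+T≡R with carry-in 1; given Y=5, R=0 and digits 0,1,5,7,8,9 already taken and all letters distinct, that pins T to 4, so T=4.
Step 8. [col 4: B + U ≡ T (mod 10)] from column 4 (B=7, T=4, carry-in 1, digits 0,1,4,5,7,8,9 already taken and all letters distinct): U must equal 6 ⇒ U=6.
Step 9. [col 5: H + H ≡ Y (mod 10)] column 5: given Y=5, carry-in 1, and digits 0,1,4,5,6,7,8,9 already taken and all letters distinct, H+H≡Y (mod 10) forces H=2, so H=2.

Answer: B=7, H=2, J=8, N=9, O=1, R=0, T=4, U=6, Y=5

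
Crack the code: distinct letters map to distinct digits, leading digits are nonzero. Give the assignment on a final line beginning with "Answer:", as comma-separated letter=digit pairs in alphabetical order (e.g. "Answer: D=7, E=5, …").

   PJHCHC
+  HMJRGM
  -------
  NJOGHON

Step 1. [col 1: C + M ≡ N (mod 10)] C=5 is one option consistent with column 1 (C + M ≡ N (mod 10), carry-in 0) — take it, so C=5.
Step 2. [col 1: C + M ≡ N (mod 10)] several values work for N in column 1 (C + M ≡ N (mod 10), carry-in 0); try N=1 ⇒ N=1.
Step 3. [col 1: C + M ≡ N (mod 10)] in column 1 we have C+M≡N with carry-in 0; given C=5, N=1 and digits 1,5 already taken and all letters distinct, that pins M to 6, so M=6.
Step 4. [col 2: H + G ≡ O (mod 10)] no forcing yet in column 2 (carry-in 1); G=0 is free and consistent — try it ⇒ G=0.
Step 5. [col 2: H + G ≡ O (mod 10)] several values work for H in column 2 (H + G ≡ O (mod 10), carry-in 1); try H=8, so H=8.
Step 6. [col 2: H + G ≡ O (mod 10)] from column 2 (H=8, G=0, carry-in 1, digits 0,1,5,6,8 already taken and all letters distinct): O must equal 9, so O=9.
Step 7. [col 3: C + R ≡ H (mod 10)] column 3 reads C+R+carry(0)=H with C=5, H=8; with digits 0,1,5,6,8,9 already taken and all letters distinct, the only value for R is 3, so R=3.
Step 8. [col 4: H + J ≡ G (mod 10)] in column 4 we have H+J≡G with carry-in 0; given H=8, G=0 and digits 0,1,3,5,6,8,9 already taken and all letters distinct, that pins J to 2, so J=2.
Step 9. [col 6: P + H ≡ J (mod 10)] in column 6 we have P+H≡J with carry-in 0; given H=8, J=2 and digits 0,1,2,3,5,6,8,9 already taken and all letters distinct, that pins P to 4, so P=4.

Answer: C=5, G=0, H=8, J=2, M=6, N=1, O=9, P=4, R=3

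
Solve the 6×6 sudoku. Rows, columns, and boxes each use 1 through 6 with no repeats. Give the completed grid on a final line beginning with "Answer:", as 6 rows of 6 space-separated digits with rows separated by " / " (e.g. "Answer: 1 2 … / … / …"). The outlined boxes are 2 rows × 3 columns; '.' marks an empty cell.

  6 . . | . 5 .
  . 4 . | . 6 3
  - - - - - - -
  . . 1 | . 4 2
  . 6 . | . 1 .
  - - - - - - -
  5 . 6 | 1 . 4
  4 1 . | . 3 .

Step 1. [r6c3∈{2}] r6c3 has the single candidate 2. So r6c3=2.
Step 2. [r3c1∈{3}] r3c1 is down to just 3. So r3c1=3.
Step 3. [r4c6∈{5}] only 5 remains possible at r4c6. So r4c6=5.
Step 4. [r1c2∈{2,3}] in col 2, 2 fits only at r1c2. So r1c2=2.
Step 5. [r6c6∈{6}] r6c6's peers cover all but 6 ⇒ r6c6=6.
Step 6. [r6c4∈{5}] r6c4's peers cover all but 5. So r6c4=5.
Step 7. [r5c2∈{3}] r5c2 has the single candidate 3, so r5c2=3.
Step 8. [r4c4∈{3}] r4c4 has the single candidate 3, so r4c4=3.
Step 9. [r3c2∈{5}] r3c2 has the single candidate 5 ⇒ r3c2=5.
Step 10. [r5c5∈{2}] only 2 remains possible at r5c5, so r5c5=2.
Step 11. [r2c3∈{5}] only 5 remains possible at r2c3. So r2c3=5.
Step 12. [r2c1∈{1}] only 1 remains possible at r2c1. So r2c1=1.
Step 13. [r1c3∈{3}] only 3 remains possible at r1c3, so r1c3=3.
Step 14. [r2c4∈{2}] r2c4's peers cover all but 2. So r2c4=2.
Step 15. [r4c1∈{2}] r4c1 has the single candidate 2. So r4c1=2.
Step 16. [r4c3∈{4}] r4c3's peers cover all but 4, so r4c3=4.
Step 17. [r3c4∈{6}] r3c4 is down to just 6 ⇒ r3c4=6.
Step 18. [r1c6∈{1}] nothing but 1 survives at r1c6, so r1c6=1.
Step 19. [r1c4∈{4}] r1c4 is down to just 4. So r1c4=4.

Answer: 6 2 3 4 5 1 / 1 4 5 2 6 3 / 3 5 1 6 4 2 / 2 6 4 3 1 5 / 5 3 6 1 2 4 / 4 1 2 5 3 6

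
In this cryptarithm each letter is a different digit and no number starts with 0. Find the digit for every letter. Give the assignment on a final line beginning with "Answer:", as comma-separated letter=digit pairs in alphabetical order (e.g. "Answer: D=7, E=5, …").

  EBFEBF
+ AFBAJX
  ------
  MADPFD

Step 1. [col 1: F + X ≡ D (mod 10)] X=5 is one option consistent with column 1 (F + X ≡ D (mod 10), carry-in 0) — take it ⇒ X=5.
Step 2. [col 1: F + X ≡ D (mod 10)] column 1 (F + X ≡ D (mod 10), carry-in 0) doesn't pin D yet; pick D=7 and continue, so D=7.
Step 3. [col 1: F + X ≡ D (mod 10)] in column 1 we have F+X≡D with carry-in 0; given X=5, D=7 and digits 5,7 already taken and all letters distinct, that pins F to 2. So F=2.
Step 4. [col 2: B + J ≡ F (mod 10)] column 2 (B + J ≡ F (mod 10), carry-in 0) doesn't pin B yet; pick B=4 and continue, so B=4.
Step 5. [col 2: B + J ≡ F (mod 10)] column 2 reads B+J+carry(0)=F with B=4, F=2; with digits 2,4,5,7 already taken and all letters distinct, the only value for J is 8. So J=8.
Step 6. [col 3: E + A ≡ P (mod 10)] column 3: given nothing yet, carry-in 1, and digits 2,4,5,7,8 already taken and all letters distinct, E+A≡P (mod 10) forces P=0 ⇒ P=0.
Step 7. [col 3: E + A ≡ P (mod 10)] E=3 is one option consistent with column 3 (E + A ≡ P (mod 10), carry-in 1) — take it, so E=3.
Step 8. [col 3: E + A ≡ P (mod 10)] from column 3 (E=3, P=0, carry-in 1, digits 0,2,3,4,5,7,8 already taken and all letters distinct): A must equal 6, so A=6.
Step 9. [col 6: E + A ≡ M (mod 10)] in column 6 we have E+A≡M with carry-in 0; given E=3, A=6 and digits 0,2,3,4,5,6,7,8 already taken and all letters distinct, that pins M to 9. So M=9.

Answer: A=6, B=4, D=7, E=3, F=2, J=8, M=9, P=0, X=5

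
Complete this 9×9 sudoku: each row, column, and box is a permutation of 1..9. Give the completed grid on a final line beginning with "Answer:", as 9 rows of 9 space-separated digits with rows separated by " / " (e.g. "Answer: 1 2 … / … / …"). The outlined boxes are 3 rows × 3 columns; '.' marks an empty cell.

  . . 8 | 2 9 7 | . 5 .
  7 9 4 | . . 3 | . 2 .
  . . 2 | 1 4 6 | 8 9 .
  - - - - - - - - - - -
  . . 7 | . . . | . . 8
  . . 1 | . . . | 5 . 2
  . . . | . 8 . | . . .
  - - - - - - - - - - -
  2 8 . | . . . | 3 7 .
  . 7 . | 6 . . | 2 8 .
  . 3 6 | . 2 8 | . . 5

Step 1. [r6c3∈{3,5,9}] r6c3 is the only open cell in col 3 admitting 3 ⇒ r6c3=3.
Step 2. [r6c7∈{1,4,6,7,9}] across col 7, 7 lands solely at r6c7, so r6c7=7.
Step 3. [r7c9∈{1,4,6,9}] 6 has one home in row 7: r7c9. So r7c9=6.
Step 4. [r2c9∈{1}] r2c9's peers cover all but 1, so r2c9=1.
Step 5. [r8c5∈{1,3,5}] in row 8, 3 fits only at r8c5, so r8c5=3.
Step 6. [r9c4∈{4,7,9}] across row 9, 7 lands solely at r9c4 ⇒ r9c4=7.
Step 7. [r2c5∈{5}] r2c5 has the single candidate 5 ⇒ r2c5=5.
Step 8. [r5c1∈{4,6,8,9}] 8 has one home in row 5: r5c1. So r5c1=8.
Step 9. [r7c5∈{1}] only 1 remains possible at r7c5 ⇒ r7c5=1.
Step 10. [r8c1∈{1,4,5,9}] across row 8, 1 lands solely at r8c1, so r8c1=1.
Step 11. [r4c5∈{6}] only 6 remains possible at r4c5. So r4c5=6.
Step 12. [r9c1∈{4,9}] across box 7, 4 lands solely at r9c1, so r9c1=4.
Step 13. [r8c9∈{4,9}] 4 has one home in box 9: r8c9, so r8c9=4.
Step 14. [r6c9∈{9}] r6c9's peers cover all but 9, so r6c9=9.
Step 15. [r3c2∈{5}] r3c2 has the single candidate 5 ⇒ r3c2=5.
Step 16. [r4c1∈{5,9}] r4c1 is the only open cell in col 1 admitting 9. So r4c1=9.
Step 17. [r6c1∈{5,6}] col 1 places 5 nowhere but r6c1, so r6c1=5.
Step 18. [r6c4∈{4}] r6c4's peers cover all but 4, so r6c4=4.
Step 19. [r5c6∈{9}] r5c6's peers cover all but 9 ⇒ r5c6=9.
Step 20. [r8c6∈{5}] nothing but 5 survives at r8c6, so r8c6=5.
Step 21. [r9c8∈{1}] r9c8 has the single candidate 1. So r9c8=1.
Step 22. [r1c1∈{3,6}] in col 1, 6 fits only at r1c1 ⇒ r1c1=6.
Step 23. [r6c6∈{1,2}] 1 has one home in row 6: r6c6 ⇒ r6c6=1.
Step 24. [r5c4∈{3}] r5c4 has the single candidate 3. So r5c4=3.
Step 25. [r6c8∈{6}] r6c8 is down to just 6 ⇒ r6c8=6.
Step 26. [r5c8∈{4}] r5c8 has the single candidate 4. So r5c8=4.
Step 27. [r4c6∈{2}] only 2 remains possible at r4c6, so r4c6=2.
Step 28. [r1c9∈{3}] r1c9 has the single candidate 3. So r1c9=3.
Step 29. [r7c3∈{5,9}] row 7 places 5 nowhere but r7c3, so r7c3=5.
Step 30. [r2c7∈{6}] only 6 remains possible at r2c7. So r2c7=6.
Step 31. [r5c2∈{6}] r5c2's peers cover all but 6, so r5c2=6.
Step 32. [r4c4∈{5}] r4c4's peers cover all but 5. So r4c4=5.
Step 33. [r3c9∈{7}] nothing but 7 survives at r3c9. So r3c9=7.
Step 34. [r4c7∈{1}] r4c7's peers cover all but 1, so r4c7=1.
Step 35. [r4c8∈{3}] r4c8 has the single candidate 3. So r4c8=3.
Step 36. [r1c2∈{1}] r1c2's peers cover all but 1 ⇒ r1c2=1.
Step 37. [r4c2∈{4}] only 4 remains possible at r4c2, so r4c2=4.
Step 38. [r6c2∈{2}] r6c2 has the single candidate 2 ⇒ r6c2=2.
Step 39. [r3c1∈{3}] r3c1 has the single candidate 3, so r3c1=3.
Step 40. [r8c3∈{9}] r8c3 is down to just 9 ⇒ r8c3=9.
Step 41. [r2c4∈{8}] nothing but 8 survives at r2c4. So r2c4=8.
Step 42. [r9c7∈{9}] r9c7's peers cover all but 9. So r9c7=9.
Step 43. [r7c4∈{9}] only 9 remains possible at r7c4 ⇒ r7c4=9.
Step 44. [r7c6∈{4}] r7c6 is down to just 4. So r7c6=4.
Step 45. [r1c7∈{4}] r1c7 has the single candidate 4, so r1c7=4.
Step 46. [r5c5∈{7}] r5c5 is down to just 7. So r5c5=7.

Answer: 6 1 8 2 9 7 4 5 3 / 7 9 4 8 5 3 6 2 1 / 3 5 2 1 4 6 8 9 7 / 9 4 7 5 6 2 1 3 8 / 8 6 1 3 7 9 5 4 2 / 5 2 3 4 8 1 7 6 9 / 2 8 5 9 1 4 3 7 6 / 1 7 9 6 3 5 2 8 4 / 4 3 6 7 2 8 9 1 5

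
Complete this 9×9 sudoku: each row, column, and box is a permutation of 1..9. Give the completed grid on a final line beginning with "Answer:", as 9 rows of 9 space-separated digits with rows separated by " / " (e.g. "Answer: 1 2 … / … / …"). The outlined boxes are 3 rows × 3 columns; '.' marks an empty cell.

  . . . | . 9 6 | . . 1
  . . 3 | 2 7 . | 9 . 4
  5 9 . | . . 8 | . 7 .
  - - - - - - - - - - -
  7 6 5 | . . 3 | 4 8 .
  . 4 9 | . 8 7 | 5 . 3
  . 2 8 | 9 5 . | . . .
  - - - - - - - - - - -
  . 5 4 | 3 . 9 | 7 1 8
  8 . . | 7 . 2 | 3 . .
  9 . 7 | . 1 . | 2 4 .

Step 1. [r6c8∈{6}] nothing but 6 survives at r6c8, so r6c8=6.
Step 2. [r5c1∈{1}] r5c1's peers cover all but 1 ⇒ r5c1=1.
Step 3. [r7c5∈{6}] nothing but 6 survives at r7c5. So r7c5=6.
Step 4. [r2c8∈{5}] only 5 remains possible at r2c8. So r2c8=5.
Step 5. [r1c3∈{2}] only 2 remains possible at r1c3, so r1c3=2.
Step 6. [r8c9∈{5,6,9}] in row 8, 5 fits only at r8c9 ⇒ r8c9=5.
Step 7. [r2c6∈{1}] nothing but 1 survives at r2c6. So r2c6=1.
Step 8. [r3c4∈{4}] r3c4 has the single candidate 4, so r3c4=4.
Step 9. [r3c3∈{1,6}] across row 3, 1 lands solely at r3c3 ⇒ r3c3=1.
Step 10. [r3c9∈{2,6}] 2 has one home in row 3: r3c9, so r3c9=2.
Step 11. [r2c2∈{8}] nothing but 8 survives at r2c2 ⇒ r2c2=8.
Step 12. [r9c4∈{5,8}] row 9 places 8 nowhere but r9c4. So r9c4=8.
Step 13. [r8c8∈{9}] r8c8's peers cover all but 9, so r8c8=9.
Step 14. [r5c8∈{2}] only 2 remains possible at r5c8. So r5c8=2.
Step 15. [r8c3∈{6}] r8c3 is down to just 6. So r8c3=6.
Step 16. [r1c4∈{5}] r1c4's peers cover all but 5, so r1c4=5.
Step 17. [r1c2∈{7}] r1c2 has the single candidate 7 ⇒ r1c2=7.
Step 18. [r4c5∈{2}] r4c5 has the single candidate 2. So r4c5=2.
Step 19. [r9c9∈{6}] r9c9 is down to just 6, so r9c9=6.
Step 20. [r7c1∈{2}] r7c1 is down to just 2. So r7c1=2.
Step 21. [r6c9∈{7}] nothing but 7 survives at r6c9, so r6c9=7.
Step 22. [r3c5∈{3}] r3c5 is down to just 3. So r3c5=3.
Step 23. [r1c7∈{8}] r1c7's peers cover all but 8, so r1c7=8.
Step 24. [r9c2∈{3}] r9c2's peers cover all but 3. So r9c2=3.
Step 25. [r2c1∈{6}] nothing but 6 survives at r2c1, so r2c1=6.
Step 26. [r1c1∈{4}] only 4 remains possible at r1c1, so r1c1=4.
Step 27. [r4c4∈{1}] r4c4 is down to just 1, so r4c4=1.
Step 28. [r1c8∈{3}] r1c8 has the single candidate 3 ⇒ r1c8=3.
Step 29. [r8c5∈{4}] r8c5 has the single candidate 4, so r8c5=4.
Step 30. [r8c2∈{1}] r8c2 is down to just 1 ⇒ r8c2=1.
Step 31. [r4c9∈{9}] only 9 remains possible at r4c9. So r4c9=9.
Step 32. [r6c6∈{4}] r6c6 has the single candidate 4 ⇒ r6c6=4.
Step 33. [r5c4∈{6}] only 6 remains possible at r5c4 ⇒ r5c4=6.
Step 34. [r6c1∈{3}] only 3 remains possible at r6c1. So r6c1=3.
Step 35. [r6c7∈{1}] r6c7's peers cover all but 1. So r6c7=1.
Step 36. [r9c6∈{5}] nothing but 5 survives at r9c6, so r9c6=5.
Step 37. [r3c7∈{6}] nothing but 6 survives at r3c7, so r3c7=6.

Answer: 4 7 2 5 9 6 8 3 1 / 6 8 3 2 7 1 9 5 4 / 5 9 1 4 3 8 6 7 2 / 7 6 5 1 2 3 4 8 9 / 1 4 9 6 8 7 5 2 3 / 3 2 8 9 5 4 1 6 7 / 2 5 4 3 6 9 7 1 8 / 8 1 6 7 4 2 3 9 5 / 9 3 7 8 1 5 2 4 6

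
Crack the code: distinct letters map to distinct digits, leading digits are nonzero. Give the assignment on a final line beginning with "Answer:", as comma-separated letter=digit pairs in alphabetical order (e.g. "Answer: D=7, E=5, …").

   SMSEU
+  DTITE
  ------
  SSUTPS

Step 1. [col 1: U + E ≡ S (mod 10)] no forcing yet in column 1 (carry-in 0); S=1 is free and consistent — try it. So S=1.
Step 2. [col 1: U + E ≡ S (mod 10)] no forcing yet in column 1 (carry-in 0); U=3 is free and consistent — try it. So U=3.
Step 3. [col 1: U + E ≡ S (mod 10)] column 1 reads U+E+carry(0)=S with U=3, S=1; with digits 1,3 already taken and all letters distinct, the only value for E is 8. So E=8.
Step 4. [col 2: E + T ≡ P (mod 10)] T=6 is one option consistent with column 2 (E + T ≡ P (mod 10), carry-in 1) — take it. So T=6.
Step 5. [col 2: E + T ≡ P (mod 10)] from column 2 (E=8, T=6, carry-in 1, digits 1,3,6,8 already taken and all letters distinct): P must equal 5. So P=5.
Step 6. [col 3: S + I ≡ T (mod 10)] column 3: given S=1, T=6, carry-in 1, and digits 1,3,5,6,8 already taken and all letters distinct, S+I≡T (mod 10) forces I=4. So I=4.
Step 7. [col 4: M + T ≡ U (mod 10)] column 4 reads M+T+carry(0)=U with T=6, U=3; with digits 1,3,4,5,6,8 already taken and all letters distinct, the only value for M is 7, so M=7.
Step 8. [col 5: S + D ≡ S (mod 10)] column 5 reads S+D+carry(1)=S with S=1; with digits 1,3,4,5,6,7,8 already taken and all letters distinct, the only value for D is 9. So D=9.

Answer: D=9, E=8, I=4, M=7, P=5, S=1, T=6, U=3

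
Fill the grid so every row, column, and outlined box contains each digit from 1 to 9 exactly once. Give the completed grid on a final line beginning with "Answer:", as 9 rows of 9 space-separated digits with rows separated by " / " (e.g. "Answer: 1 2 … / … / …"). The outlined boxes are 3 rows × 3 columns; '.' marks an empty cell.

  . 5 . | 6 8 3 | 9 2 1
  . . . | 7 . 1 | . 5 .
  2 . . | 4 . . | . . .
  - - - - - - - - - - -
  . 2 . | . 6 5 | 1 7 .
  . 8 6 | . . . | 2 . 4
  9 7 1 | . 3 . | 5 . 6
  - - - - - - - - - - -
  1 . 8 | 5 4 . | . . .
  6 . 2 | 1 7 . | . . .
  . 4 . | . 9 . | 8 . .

Step 1. [r2c7∈{3,4,6}] box 3 places 4 nowhere but r2c7, so r2c7=4.
Step 2. [r8c7∈{3}] nothing but 3 survives at r8c7. So r8c7=3.
Step 3. [r7c2∈{3,9}] r7c2 is the only open cell in row 7 admitting 3. So r7c2=3.
Step 4. [r8c2∈{9}] only 9 remains possible at r8c2, so r8c2=9.
Step 5. [r6c8∈{8}] nothing but 8 survives at r6c8 ⇒ r6c8=8.
Step 6. [r9c3∈{5,7}] 5 has one home in col 3: r9c3. So r9c3=5.
Step 7. [r5c4∈{9}] r5c4's peers cover all but 9 ⇒ r5c4=9.
Step 8. [r3c9∈{3,7,8}] in row 3, 8 fits only at r3c9, so r3c9=8.
Step 9. [r2c9∈{3}] nothing but 3 survives at r2c9, so r2c9=3.
Step 10. [r3c8∈{6}] nothing but 6 survives at r3c8, so r3c8=6.
Step 11. [r3c3∈{3,7,9}] r3c3 is the only open cell in row 3 admitting 3 ⇒ r3c3=3.
Step 12. [r9c6∈{2,6}] r9c6 is the only open cell in row 9 admitting 6. So r9c6=6.
Step 13. [r7c6∈{2}] nothing but 2 survives at r7c6, so r7c6=2.
Step 14. [r4c3∈{4}] only 4 remains possible at r4c3. So r4c3=4.
Step 15. [r9c1∈{7}] r9c1 is down to just 7, so r9c1=7.
Step 16. [r7c9∈{7,9}] in col 9, 7 fits only at r7c9, so r7c9=7.
Step 17. [r5c8∈{3}] r5c8 is down to just 3 ⇒ r5c8=3.
Step 18. [r4c4∈{8}] only 8 remains possible at r4c4, so r4c4=8.
Step 19. [r3c7∈{7}] r3c7 has the single candidate 7. So r3c7=7.
Step 20. [r3c2∈{1}] only 1 remains possible at r3c2. So r3c2=1.
Step 21. [r7c8∈{9}] r7c8 has the single candidate 9, so r7c8=9.
Step 22. [r2c1∈{8}] nothing but 8 survives at r2c1 ⇒ r2c1=8.
Step 23. [r7c7∈{6}] r7c7 is down to just 6 ⇒ r7c7=6.
Step 24. [r1c3∈{7}] nothing but 7 survives at r1c3. So r1c3=7.
Step 25. [r4c9∈{9}] only 9 remains possible at r4c9, so r4c9=9.
Step 26. [r6c4∈{2}] r6c4 has the single candidate 2. So r6c4=2.
Step 27. [r5c1∈{5}] nothing but 5 survives at r5c1, so r5c1=5.
Step 28. [r2c2∈{6}] r2c2's peers cover all but 6 ⇒ r2c2=6.
Step 29. [r8c8∈{4}] r8c8 is down to just 4 ⇒ r8c8=4.
Step 30. [r9c8∈{1}] nothing but 1 survives at r9c8, so r9c8=1.
Step 31. [r9c9∈{2}] r9c9 is down to just 2, so r9c9=2.
Step 32. [r2c5∈{2}] r2c5 is down to just 2, so r2c5=2.
Step 33. [r4c1∈{3}] only 3 remains possible at r4c1 ⇒ r4c1=3.
Step 34. [r6c6∈{4}] r6c6 has the single candidate 4. So r6c6=4.
Step 35. [r3c5∈{5}] nothing but 5 survives at r3c5, so r3c5=5.
Step 36. [r2c3∈{9}] r2c3 is down to just 9. So r2c3=9.
Step 37. [r8c9∈{5}] nothing but 5 survives at r8c9 ⇒ r8c9=5.
Step 38. [r8c6∈{8}] r8c6 is down to just 8 ⇒ r8c6=8.
Step 39. [r1c1∈{4}] r1c1 has the single candidate 4, so r1c1=4.
Step 40. [r9c4∈{3}] only 3 remains possible at r9c4 ⇒ r9c4=3.
Step 41. [r5c6∈{7}] r5c6 is down to just 7. So r5c6=7.
Step 42. [r5c5∈{1}] r5c5 is down to just 1 ⇒ r5c5=1.
Step 43. [r3c6∈{9}] r3c6's peers cover all but 9 ⇒ r3c6=9.

Answer: 4 5 7 6 8 3 9 2 1 / 8 6 9 7 2 1 4 5 3 / 2 1 3 4 5 9 7 6 8 / 3 2 4 8 6 5 1 7 9 / 5 8 6 9 1 7 2 3 4 / 9 7 1 2 3 4 5 8 6 / 1 3 8 5 4 2 6 9 7 / 6 9 2 1 7 8 3 4 5 / 7 4 5 3 9 6 8 1 2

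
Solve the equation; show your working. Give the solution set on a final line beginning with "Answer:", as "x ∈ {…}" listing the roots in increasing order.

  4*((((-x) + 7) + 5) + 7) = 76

Step 1. [4*((((-x) + 7) + 5) + 7) = 76] LHS = 4·(…); ÷4 both sides, so div: (((-x) + 7) + 5) + 7 = 19.
Step 2. [(((-x) + 7) + 5) + 7 = 19] peel the +7: subtract 7 from each side. So sub: ((-x) + 7) + 5 = 12.
Step 3. [((-x) + 7) + 5 = 12] +5 is outermost — subtract 5 both sides, so sub: (-x) + 7 = 7.
Step 4. [(-x) + 7 = 7] peel the +7: subtract 7 from each side, so sub: -x = 0.
Step 5. [-x = 0] leading − — multiply by −1 ⇒ neg: x = 0.

Answer: x ∈ {0}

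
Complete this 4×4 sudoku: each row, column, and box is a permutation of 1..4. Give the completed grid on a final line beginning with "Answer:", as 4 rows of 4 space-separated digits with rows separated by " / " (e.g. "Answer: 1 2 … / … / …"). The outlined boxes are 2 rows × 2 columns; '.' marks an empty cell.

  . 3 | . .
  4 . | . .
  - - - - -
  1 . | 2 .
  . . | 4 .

Step 1. [r4c4∈{1,3}] in row 4, 1 fits only at r4c4, so r4c4=1.
Step 2. [r1c1∈{2}] only 2 remains possible at r1c1, so r1c1=2.
Step 3. [r2c3∈{1,3}] 3 has one home in col 3: r2c3. So r2c3=3.
Step 4. [r3c2∈{4}] r3c2 has the single candidate 4 ⇒ r3c2=4.
Step 5. [r1c4∈{4}] r1c4's peers cover all but 4, so r1c4=4.
Step 6. [r4c1∈{3}] r4c1 has the single candidate 3, so r4c1=3.
Step 7. [r2c4∈{2}] r2c4 is down to just 2, so r2c4=2.
Step 8. [r2c2∈{1}] nothing but 1 survives at r2c2, so r2c2=1.
Step 9. [r3c4∈{3}] r3c4 is down to just 3 ⇒ r3c4=3.
Step 10. [r4c2∈{2}] only 2 remains possible at r4c2, so r4c2=2.
Step 11. [r1c3∈{1}] r1c3 is down to just 1. So r1c3=1.

Answer: 2 3 1 4 / 4 1 3 2 / 1 4 2 3 / 3 2 4 1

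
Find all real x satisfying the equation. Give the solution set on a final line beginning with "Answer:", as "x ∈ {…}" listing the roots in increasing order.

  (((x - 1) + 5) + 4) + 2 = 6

Step 1. [(((x - 1) + 5) + 4) + 2 = 6] 2 comes off first (subtract 2) ⇒ sub: ((x - 1) + 5) + 4 = 4.
Step 2. [((x - 1) + 5) + 4 = 4] the outer +4 inverts by subtracting 4. So sub: (x - 1) + 5 = 0.
Step 3. [(x - 1) + 5 = 0] subtract 5: x sits inside (… + 5) ⇒ sub: x - 1 = -5.
Step 4. [x - 1 = -5] 1 comes off first (add 1). So sub: x = -4.

Answer: x ∈ {-4}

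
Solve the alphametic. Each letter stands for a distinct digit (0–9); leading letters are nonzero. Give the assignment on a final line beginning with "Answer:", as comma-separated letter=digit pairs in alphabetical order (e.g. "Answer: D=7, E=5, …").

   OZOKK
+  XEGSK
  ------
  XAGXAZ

Step 1. [col 1: K + K ≡ Z (mod 10)] several values work for K in column 1 (K + K ≡ Z (mod 10), carry-in 0); try K=3. So K=3.
Step 2. [col 1: K + K ≡ Z (mod 10)] from column 1 (K=3, carry-in 0, digits 3 already taken and all letters distinct): Z must equal 6 ⇒ Z=6.
Step 3. [X] the sum has 6 digits but both addends have 5; that extra leading digit X is the final carry, namely 1. So X=1.
Step 4. [col 2: K + S ≡ A (mod 10)] S=7 is one option consistent with column 2 (K + S ≡ A (mod 10), carry-in 0) — take it ⇒ S=7.
Step 5. [col 2: K + S ≡ A (mod 10)] column 2: given K=3, S=7, carry-in 0, and digits 1,3,6,7 already taken and all letters distinct, K+S≡A (mod 10) forces A=0, so A=0.
Step 6. [col 3: O + G ≡ X (mod 10)] G=2 is one option consistent with column 3 (O + G ≡ X (mod 10), carry-in 1) — take it, so G=2.
Step 7. [col 3: O + G ≡ X (mod 10)] column 3: given G=2, X=1, carry-in 1, and digits 0,1,2,3,6,7 already taken and all letters distinct, O+G≡X (mod 10) forces O=8, so O=8.
Step 8. [col 4: Z + E ≡ G (mod 10)] column 4 reads Z+E+carry(1)=G with Z=6, G=2; with digits 0,1,2,3,6,7,8 already taken and all letters distinct, the only value for E is 5 ⇒ E=5.

Answer: A=0, E=5, G=2, K=3, O=8, S=7, X=1, Z=6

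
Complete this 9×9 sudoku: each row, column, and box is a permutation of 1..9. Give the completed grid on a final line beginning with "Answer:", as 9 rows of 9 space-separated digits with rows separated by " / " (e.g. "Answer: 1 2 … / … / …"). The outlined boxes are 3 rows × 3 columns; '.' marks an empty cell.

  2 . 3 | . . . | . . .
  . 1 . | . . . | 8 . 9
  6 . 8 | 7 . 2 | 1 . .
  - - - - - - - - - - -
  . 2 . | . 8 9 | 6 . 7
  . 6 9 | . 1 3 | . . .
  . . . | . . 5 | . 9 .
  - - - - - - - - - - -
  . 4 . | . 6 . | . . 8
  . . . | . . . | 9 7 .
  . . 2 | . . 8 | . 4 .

Step 1. [r5c1∈{4,5,7,8}] 7 has one home in row 5: r5c1 ⇒ r5c1=7.
Step 2. [r4c4∈{4}] nothing but 4 survives at r4c4, so r4c4=4.
Step 3. [r5c4∈{2}] nothing but 2 survives at r5c4. So r5c4=2.
Step 4. [r9c9∈{1,3,5,6}] r9c9 is the only open cell in row 9 admitting 6. So r9c9=6.
Step 5. [r8c5∈{2,3,4,5}] r8c5 is the only open cell in col 5 admitting 2. So r8c5=2.
Step 6. [r2c3∈{4,5,7}] in row 2, 7 fits only at r2c3. So r2c3=7.
Step 7. [r2c1∈{4,5}] across box 1, 4 lands solely at r2c1. So r2c1=4.
Step 8. [r2c6∈{6}] nothing but 6 survives at r2c6, so r2c6=6.
Step 9. [r9c2∈{3,5,7,9}] 7 has one home in col 2: r9c2 ⇒ r9c2=7.
Step 10. [r6c9∈{1,2,3,4}] col 9 places 2 nowhere but r6c9 ⇒ r6c9=2.
Step 11. [r8c9∈{1,3,5}] r8c9 is the only open cell in col 9 admitting 1 ⇒ r8c9=1.
Step 12. [r3c9∈{3,4,5}] col 9 places 3 nowhere but r3c9 ⇒ r3c9=3.
Step 13. [r3c8∈{5}] nothing but 5 survives at r3c8, so r3c8=5.
Step 14. [r1c9∈{4}] nothing but 4 survives at r1c9. So r1c9=4.
Step 15. [r1c2∈{5,9}] r1c2 is the only open cell in box 1 admitting 5. So r1c2=5.
Step 16. [r1c5∈{9}] r1c5 has the single candidate 9 ⇒ r1c5=9.
Step 17. [r7c7∈{2,3,5}] 2 has one home in col 7: r7c7, so r7c7=2.
Step 18. [r9c7∈{3,5}] in box 9, 5 fits only at r9c7. So r9c7=5.
Step 19. [r9c5∈{3}] r9c5's peers cover all but 3 ⇒ r9c5=3.
Step 20. [r8c4∈{5}] r8c4's peers cover all but 5 ⇒ r8c4=5.
Step 21. [r6c7∈{3,4}] in col 7, 3 fits only at r6c7, so r6c7=3.
Step 22. [r4c1∈{1,3,5}] across row 4, 3 lands solely at r4c1, so r4c1=3.
Step 23. [r7c1∈{1,5,9}] col 1 places 5 nowhere but r7c1. So r7c1=5.
Step 24. [r7c3∈{1}] r7c3 has the single candidate 1. So r7c3=1.
Step 25. [r8c1∈{8}] r8c1's peers cover all but 8. So r8c1=8.
Step 26. [r9c4∈{1,9}] across row 9, 1 lands solely at r9c4, so r9c4=1.
Step 27. [r4c8∈{1}] only 1 remains possible at r4c8, so r4c8=1.
Step 28. [r8c2∈{3}] r8c2's peers cover all but 3, so r8c2=3.
Step 29. [r8c3∈{6}] only 6 remains possible at r8c3. So r8c3=6.
Step 30. [r5c7∈{4}] nothing but 4 survives at r5c7, so r5c7=4.
Step 31. [r3c5∈{4}] r3c5's peers cover all but 4. So r3c5=4.
Step 32. [r3c2∈{9}] r3c2 is down to just 9 ⇒ r3c2=9.
Step 33. [r2c5∈{5}] r2c5 has the single candidate 5 ⇒ r2c5=5.
Step 34. [r1c8∈{6}] r1c8 is down to just 6. So r1c8=6.
Step 35. [r4c3∈{5}] r4c3 has the single candidate 5 ⇒ r4c3=5.
Step 36. [r9c1∈{9}] nothing but 9 survives at r9c1 ⇒ r9c1=9.
Step 37. [r1c7∈{7}] only 7 remains possible at r1c7 ⇒ r1c7=7.
Step 38. [r2c4∈{3}] nothing but 3 survives at r2c4 ⇒ r2c4=3.
Step 39. [r7c4∈{9}] only 9 remains possible at r7c4 ⇒ r7c4=9.
Step 40. [r2c8∈{2}] r2c8 is down to just 2 ⇒ r2c8=2.
Step 41. [r7c6∈{7}] nothing but 7 survives at r7c6 ⇒ r7c6=7.
Step 42. [r8c6∈{4}] only 4 remains possible at r8c6 ⇒ r8c6=4.
Step 43. [r1c6∈{1}] r1c6 has the single candidate 1. So r1c6=1.
Step 44. [r5c9∈{5}] r5c9's peers cover all but 5, so r5c9=5.
Step 45. [r6c1∈{1}] r6c1 has the single candidate 1 ⇒ r6c1=1.
Step 46. [r6c2∈{8}] nothing but 8 survives at r6c2. So r6c2=8.
Step 47. [r6c5∈{7}] only 7 remains possible at r6c5, so r6c5=7.
Step 48. [r5c8∈{8}] r5c8's peers cover all but 8. So r5c8=8.
Step 49. [r7c8∈{3}] r7c8's peers cover all but 3. So r7c8=3.
Step 50. [r6c4∈{6}] r6c4's peers cover all but 6, so r6c4=6.
Step 51. [r1c4∈{8}] r1c4 has the single candidate 8, so r1c4=8.
Step 52. [r6c3∈{4}] only 4 remains possible at r6c3, so r6c3=4.

Answer: 2 5 3 8 9 1 7 6 4 / 4 1 7 3 5 6 8 2 9 / 6 9 8 7 4 2 1 5 3 / 3 2 5 4 8 9 6 1 7 / 7 6 9 2 1 3 4 8 5 / 1 8 4 6 7 5 3 9 2 / 5 4 1 9 6 7 2 3 8 / 8 3 6 5 2 4 9 7 1 / 9 7 2 1 3 8 5 4 6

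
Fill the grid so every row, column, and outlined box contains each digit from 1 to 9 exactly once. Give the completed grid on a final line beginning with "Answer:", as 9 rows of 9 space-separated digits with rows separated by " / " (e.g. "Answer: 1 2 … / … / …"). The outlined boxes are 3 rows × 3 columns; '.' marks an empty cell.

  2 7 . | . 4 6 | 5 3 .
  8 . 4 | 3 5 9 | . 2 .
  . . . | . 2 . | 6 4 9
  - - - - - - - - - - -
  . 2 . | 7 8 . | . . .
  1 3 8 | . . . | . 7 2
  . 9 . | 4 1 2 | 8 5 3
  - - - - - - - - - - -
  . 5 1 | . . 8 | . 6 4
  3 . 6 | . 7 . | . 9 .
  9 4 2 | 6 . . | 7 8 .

Step 1. [r2c7∈{1}] r2c7 is down to just 1 ⇒ r2c7=1.
Step 2. [r1c4∈{1,8}] row 1 places 1 nowhere but r1c4 ⇒ r1c4=1.
Step 3. [r5c6∈{5}] r5c6's peers cover all but 5, so r5c6=5.
Step 4. [r5c4∈{9}] nothing but 9 survives at r5c4 ⇒ r5c4=9.
Step 5. [r4c1∈{4,5,6}] r4c1 is the only open cell in col 1 admitting 4, so r4c1=4.
Step 6. [r8c7∈{2}] r8c7 has the single candidate 2, so r8c7=2.
Step 7. [r9c9∈{1,5}] 5 has one home in row 9: r9c9 ⇒ r9c9=5.
Step 8. [r9c6∈{1,3}] 1 has one home in row 9: r9c6 ⇒ r9c6=1.
Step 9. [r9c5∈{3}] r9c5's peers cover all but 3, so r9c5=3.
Step 10. [r6c1∈{6,7}] r6c1 is the only open cell in row 6 admitting 6. So r6c1=6.
Step 11. [r4c9∈{1,6}] in row 4, 6 fits only at r4c9. So r4c9=6.
Step 12. [r3c1∈{5}] r3c1 has the single candidate 5. So r3c1=5.
Step 13. [r5c7∈{4}] r5c7 has the single candidate 4, so r5c7=4.
Step 14. [r3c6∈{7}] nothing but 7 survives at r3c6, so r3c6=7.
Step 15. [r3c2∈{1}] r3c2 is down to just 1, so r3c2=1.
Step 16. [r8c6∈{4}] only 4 remains possible at r8c6. So r8c6=4.
Step 17. [r4c7∈{9}] r4c7 is down to just 9, so r4c7=9.
Step 18. [r7c1∈{7}] r7c1 has the single candidate 7, so r7c1=7.
Step 19. [r8c2∈{8}] r8c2's peers cover all but 8, so r8c2=8.
Step 20. [r3c4∈{8}] nothing but 8 survives at r3c4, so r3c4=8.
Step 21. [r6c3∈{7}] r6c3 has the single candidate 7. So r6c3=7.
Step 22. [r5c5∈{6}] r5c5's peers cover all but 6, so r5c5=6.
Step 23. [r4c3∈{5}] r4c3 is down to just 5 ⇒ r4c3=5.
Step 24. [r3c3∈{3}] r3c3's peers cover all but 3. So r3c3=3.
Step 25. [r1c3∈{9}] r1c3's peers cover all but 9, so r1c3=9.
Step 26. [r7c4∈{2}] r7c4 is down to just 2. So r7c4=2.
Step 27. [r8c9∈{1}] nothing but 1 survives at r8c9, so r8c9=1.
Step 28. [r4c8∈{1}] nothing but 1 survives at r4c8 ⇒ r4c8=1.
Step 29. [r7c7∈{3}] r7c7's peers cover all but 3. So r7c7=3.
Step 30. [r2c9∈{7}] r2c9 is down to just 7, so r2c9=7.
Step 31. [r4c6∈{3}] nothing but 3 survives at r4c6, so r4c6=3.
Step 32. [r2c2∈{6}] r2c2 has the single candidate 6, so r2c2=6.
Step 33. [r7c5∈{9}] r7c5 is down to just 9, so r7c5=9.
Step 34. [r1c9∈{8}] nothing but 8 survives at r1c9, so r1c9=8.
Step 35. [r8c4∈{5}] only 5 remains possible at r8c4 ⇒ r8c4=5.

Answer: 2 7 9 1 4 6 5 3 8 / 8 6 4 3 5 9 1 2 7 / 5 1 3 8 2 7 6 4 9 / 4 2 5 7 8 3 9 1 6 / 1 3 8 9 6 5 4 7 2 / 6 9 7 4 1 2 8 5 3 / 7 5 1 2 9 8 3 6 4 / 3 8 6 5 7 4 2 9 1 / 9 4 2 6 3 1 7 8 5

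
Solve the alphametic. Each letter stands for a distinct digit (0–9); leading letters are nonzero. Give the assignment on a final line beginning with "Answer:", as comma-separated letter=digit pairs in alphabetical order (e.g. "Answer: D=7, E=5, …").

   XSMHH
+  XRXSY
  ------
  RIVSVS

Step 1. [col 1: H + Y ≡ S (mod 10)] column 1 (H + Y ≡ S (mod 10), carry-in 0) doesn't pin H yet; pick H=2 and continue, so H=2.
Step 2. [col 1: H + Y ≡ S (mod 10)] several values work for Y in column 1 (H + Y ≡ S (mod 10), carry-in 0); try Y=3 ⇒ Y=3.
Step 3. [R] adding two 5-digit numbers gives at most 5+1 digits, and here it does — R is that final carry and must be 1, so R=1.
Step 4. [col 1: H + Y ≡ S (mod 10)] from column 1 (H=2, Y=3, carry-in 0, digits 1,2,3 already taken and all letters distinct): S must equal 5. So S=5.
Step 5. [col 2: H + S ≡ V (mod 10)] column 2 reads H+S+carry(0)=V with H=2, S=5; with digits 1,2,3,5 already taken and all letters distinct, the only value for V is 7 ⇒ V=7.
Step 6. [col 3: M + X ≡ S (mod 10)] X=9 is one option consistent with column 3 (M + X ≡ S (mod 10), carry-in 0) — take it ⇒ X=9.
Step 7. [col 3: M + X ≡ S (mod 10)] from column 3 (X=9, S=5, carry-in 0, digits 1,2,3,5,7,9 already taken and all letters distinct): M must equal 6 ⇒ M=6.
Step 8. [col 5: X + X ≡ I (mod 10)] column 5: given X=9, carry-in 0, and digits 1,2,3,5,6,7,9 already taken and all letters distinct, X+X≡I (mod 10) forces I=8. So I=8.

Answer: H=2, I=8, M=6, R=1, S=5, V=7, X=9, Y=3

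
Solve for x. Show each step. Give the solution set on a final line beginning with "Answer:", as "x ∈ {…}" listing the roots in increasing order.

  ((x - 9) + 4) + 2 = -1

Step 1. [((x - 9) + 4) + 2 = -1] the outer +2 inverts by subtracting 2. So sub: (x - 9) + 4 = -3.
Step 2. [(x - 9) + 4 = -3] subtract 4: x sits inside (… + 4), so sub: x - 9 = -7.
Step 3. [x - 9 = -7] the outer -9 inverts by adding 9, so sub: x = 2.

Answer: x ∈ {2}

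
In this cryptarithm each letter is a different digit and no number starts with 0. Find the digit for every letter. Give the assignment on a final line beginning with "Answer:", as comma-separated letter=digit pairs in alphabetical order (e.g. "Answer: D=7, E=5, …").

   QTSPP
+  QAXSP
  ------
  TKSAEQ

Step 1. [col 1: P + P ≡ Q (mod 10)] P=8 is one option consistent with column 1 (P + P ≡ Q (mod 10), carry-in 0) — take it. So P=8.
Step 2. [T] adding two 5-digit numbers gives at most 5+1 digits, and here it does — T is that final carry and must be 1. So T=1.
Step 3. [col 1: P + P ≡ Q (mod 10)] in column 1 we have P+P≡Q with carry-in 0; given P=8 and digits 1,8 already taken and all letters distinct, that pins Q to 6. So Q=6.
Step 4. [col 2: P + S ≡ E (mod 10)] no forcing yet in column 2 (carry-in 1); S=5 is free and consistent — try it, so S=5.
Step 5. [col 2: P + S ≡ E (mod 10)] from column 2 (P=8, S=5, carry-in 1, digits 1,5,6,8 already taken and all letters distinct): E must equal 4, so E=4.
Step 6. [col 3: S + X ≡ A (mod 10)] no forcing yet in column 3 (carry-in 1); A=3 is free and consistent — try it. So A=3.
Step 7. [col 3: S + X ≡ A (mod 10)] in column 3 we have S+X≡A with carry-in 1; given S=5, A=3 and digits 1,3,4,5,6,8 already taken and all letters distinct, that pins X to 7. So X=7.
Step 8. [col 5: Q + Q ≡ K (mod 10)] in column 5 we have Q+Q≡K with carry-in 0; given Q=6 and digits 1,3,4,5,6,7,8 already taken and all letters distinct, that pins K to 2 ⇒ K=2.

Answer: A=3, E=4, K=2, P=8, Q=6, S=5, T=1, X=7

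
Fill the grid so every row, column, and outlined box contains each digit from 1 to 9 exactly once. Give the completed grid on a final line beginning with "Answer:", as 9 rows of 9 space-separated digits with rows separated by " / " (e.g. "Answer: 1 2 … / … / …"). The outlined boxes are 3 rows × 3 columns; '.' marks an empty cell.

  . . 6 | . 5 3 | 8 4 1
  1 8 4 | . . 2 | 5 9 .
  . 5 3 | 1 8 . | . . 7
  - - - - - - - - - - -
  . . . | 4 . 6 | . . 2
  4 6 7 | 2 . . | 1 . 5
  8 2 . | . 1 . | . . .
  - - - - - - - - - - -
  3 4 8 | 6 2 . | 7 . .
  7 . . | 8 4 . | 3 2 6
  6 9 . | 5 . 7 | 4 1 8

Step 1. [r6c4∈{3,7,9}] in col 4, 3 fits only at r6c4, so r6c4=3.
Step 2. [r8c6∈{1,9}] across row 8, 9 lands solely at r8c6, so r8c6=9.
Step 3. [r4c7∈{9}] r4c7 has the single candidate 9, so r4c7=9.
Step 4. [r8c3∈{1,5}] r8c3 is the only open cell in row 8 admitting 5, so r8c3=5.
Step 5. [r4c8∈{3,7,8}] row 4 places 8 nowhere but r4c8 ⇒ r4c8=8.
Step 6. [r3c1∈{2,9}] r3c1 is the only open cell in row 3 admitting 9 ⇒ r3c1=9.
Step 7. [r6c7∈{6}] r6c7's peers cover all but 6 ⇒ r6c7=6.
Step 8. [r2c4∈{7}] r2c4 is down to just 7 ⇒ r2c4=7.
Step 9. [r4c3∈{1}] r4c3 has the single candidate 1, so r4c3=1.
Step 10. [r6c9∈{4}] only 4 remains possible at r6c9. So r6c9=4.
Step 11. [r7c6∈{1}] only 1 remains possible at r7c6, so r7c6=1.
Step 12. [r1c1∈{2}] nothing but 2 survives at r1c1, so r1c1=2.
Step 13. [r5c6∈{8}] nothing but 8 survives at r5c6, so r5c6=8.
Step 14. [r5c5∈{9}] r5c5's peers cover all but 9 ⇒ r5c5=9.
Step 15. [r9c5∈{3}] r9c5 has the single candidate 3 ⇒ r9c5=3.
Step 16. [r3c8∈{6}] only 6 remains possible at r3c8, so r3c8=6.
Step 17. [r4c2∈{3}] r4c2 has the single candidate 3, so r4c2=3.
Step 18. [r7c8∈{5}] r7c8's peers cover all but 5 ⇒ r7c8=5.
Step 19. [r7c9∈{9}] r7c9 is down to just 9, so r7c9=9.
Step 20. [r4c5∈{7}] only 7 remains possible at r4c5, so r4c5=7.
Step 21. [r2c9∈{3}] nothing but 3 survives at r2c9 ⇒ r2c9=3.
Step 22. [r4c1∈{5}] only 5 remains possible at r4c1 ⇒ r4c1=5.
Step 23. [r9c3∈{2}] r9c3 is down to just 2. So r9c3=2.
Step 24. [r5c8∈{3}] r5c8 is down to just 3. So r5c8=3.
Step 25. [r8c2∈{1}] only 1 remains possible at r8c2 ⇒ r8c2=1.
Step 26. [r2c5∈{6}] only 6 remains possible at r2c5 ⇒ r2c5=6.
Step 27. [r3c6∈{4}] nothing but 4 survives at r3c6, so r3c6=4.
Step 28. [r6c8∈{7}] r6c8's peers cover all but 7 ⇒ r6c8=7.
Step 29. [r1c4∈{9}] only 9 remains possible at r1c4. So r1c4=9.
Step 30. [r1c2∈{7}] r1c2 is down to just 7. So r1c2=7.
Step 31. [r3c7∈{2}] r3c7 is down to just 2. So r3c7=2.
Step 32. [r6c3∈{9}] only 9 remains possible at r6c3. So r6c3=9.
Step 33. [r6c6∈{5}] r6c6's peers cover all but 5. So r6c6=5.

Answer: 2 7 6 9 5 3 8 4 1 / 1 8 4 7 6 2 5 9 3 / 9 5 3 1 8 4 2 6 7 / 5 3 1 4 7 6 9 8 2 / 4 6 7 2 9 8 1 3 5 / 8 2 9 3 1 5 6 7 4 / 3 4 8 6 2 1 7 5 9 / 7 1 5 8 4 9 3 2 6 / 6 9 2 5 3 7 4 1 8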